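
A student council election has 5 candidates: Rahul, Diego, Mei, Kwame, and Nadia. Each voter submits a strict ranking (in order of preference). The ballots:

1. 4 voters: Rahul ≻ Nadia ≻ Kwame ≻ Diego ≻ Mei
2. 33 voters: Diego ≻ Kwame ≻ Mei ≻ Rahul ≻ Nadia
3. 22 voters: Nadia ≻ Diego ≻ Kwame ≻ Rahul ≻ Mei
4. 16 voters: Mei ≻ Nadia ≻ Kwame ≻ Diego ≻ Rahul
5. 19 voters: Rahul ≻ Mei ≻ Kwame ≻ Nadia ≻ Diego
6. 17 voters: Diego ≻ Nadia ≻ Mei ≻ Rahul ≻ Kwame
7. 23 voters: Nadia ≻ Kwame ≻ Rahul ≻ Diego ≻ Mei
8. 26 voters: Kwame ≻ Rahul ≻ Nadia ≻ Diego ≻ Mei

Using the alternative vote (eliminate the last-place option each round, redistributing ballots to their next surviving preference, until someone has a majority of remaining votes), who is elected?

Nadia

Round 1: Rahul 23, Diego 50, Mei 16, Kwame 26, Nadia 45. Eliminate Mei.
Round 2: Rahul 23, Diego 50, Kwame 26, Nadia 61. Eliminate Rahul.
Round 3: Diego 50, Kwame 45, Nadia 65. Eliminate Kwame.
Round 4: Diego 50, Nadia 110. Nadia has a majority.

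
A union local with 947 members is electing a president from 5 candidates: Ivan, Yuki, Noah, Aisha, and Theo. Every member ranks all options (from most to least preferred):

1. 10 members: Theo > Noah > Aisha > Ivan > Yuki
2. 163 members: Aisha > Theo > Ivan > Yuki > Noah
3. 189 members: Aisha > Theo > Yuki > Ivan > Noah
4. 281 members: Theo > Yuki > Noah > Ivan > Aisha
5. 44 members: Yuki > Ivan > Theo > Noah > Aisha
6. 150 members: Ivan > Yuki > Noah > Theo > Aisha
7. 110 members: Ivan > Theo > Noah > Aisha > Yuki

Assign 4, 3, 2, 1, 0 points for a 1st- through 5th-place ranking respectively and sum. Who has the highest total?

Ivan: 10·1 + 163·2 + 189·1 + 281·1 + 44·3 + 150·4 + 110·4 = 1978
Yuki: 10·0 + 163·1 + 189·2 + 281·3 + 44·4 + 150·3 + 110·0 = 2010
Noah: 10·3 + 163·0 + 189·0 + 281·2 + 44·1 + 150·2 + 110·2 = 1156
Aisha: 10·2 + 163·4 + 189·4 + 281·0 + 44·0 + 150·0 + 110·1 = 1538
Theo: 10·4 + 163·3 + 189·3 + 281·4 + 44·2 + 150·1 + 110·3 = 2788
Theo has the highest Borda score (2788).

Theo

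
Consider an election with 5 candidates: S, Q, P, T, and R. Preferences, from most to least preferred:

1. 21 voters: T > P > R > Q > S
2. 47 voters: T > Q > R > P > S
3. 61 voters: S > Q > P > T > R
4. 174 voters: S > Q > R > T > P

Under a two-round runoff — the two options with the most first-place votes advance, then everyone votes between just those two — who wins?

Round 1 first-place votes: S 235, Q 0, P 0, T 68, R 0.
S and T advance.
Runoff: S is preferred to T by 235 voters; T by 68.
S wins the runoff.

S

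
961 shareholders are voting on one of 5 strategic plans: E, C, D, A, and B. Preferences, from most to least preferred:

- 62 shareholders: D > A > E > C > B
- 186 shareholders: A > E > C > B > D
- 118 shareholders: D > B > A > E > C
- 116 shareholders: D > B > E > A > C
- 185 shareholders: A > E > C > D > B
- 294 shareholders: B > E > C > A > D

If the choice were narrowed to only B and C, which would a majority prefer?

Voters preferring B to C: 528; preferring C to B: 433.
B wins the head-to-head.

B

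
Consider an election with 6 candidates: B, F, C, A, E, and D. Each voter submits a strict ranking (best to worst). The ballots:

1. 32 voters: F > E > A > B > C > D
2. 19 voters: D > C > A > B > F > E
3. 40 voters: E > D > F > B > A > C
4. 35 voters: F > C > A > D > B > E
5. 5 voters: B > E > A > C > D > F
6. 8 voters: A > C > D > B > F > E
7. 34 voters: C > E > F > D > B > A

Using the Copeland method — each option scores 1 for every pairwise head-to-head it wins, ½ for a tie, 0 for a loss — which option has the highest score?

B: loses to F, C, A, E, and D → score 0.
F: beats B, C, A, E, and D → score 5.
C: beats B, A, E, and D; loses to F → score 4.
A: beats B; loses to F, C, E, and D → score 1.
E: beats B, A, and D; loses to F and C → score 3.
D: beats B and A; loses to F, C, and E → score 2.
F has the best pairwise record.

F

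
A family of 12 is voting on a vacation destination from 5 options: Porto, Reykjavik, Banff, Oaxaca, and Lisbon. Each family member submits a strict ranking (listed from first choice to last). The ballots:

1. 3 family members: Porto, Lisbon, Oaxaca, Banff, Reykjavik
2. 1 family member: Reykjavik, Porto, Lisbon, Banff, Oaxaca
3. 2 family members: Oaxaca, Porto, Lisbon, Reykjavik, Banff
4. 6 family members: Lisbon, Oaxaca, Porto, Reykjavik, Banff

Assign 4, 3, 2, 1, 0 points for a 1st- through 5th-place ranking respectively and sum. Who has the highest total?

Lisbon

Porto: 3·4 + 1·3 + 2·3 + 6·2 = 33
Reykjavik: 3·0 + 1·4 + 2·1 + 6·1 = 12
Banff: 3·1 + 1·1 + 2·0 + 6·0 = 4
Oaxaca: 3·2 + 1·0 + 2·4 + 6·3 = 32
Lisbon: 3·3 + 1·2 + 2·2 + 6·4 = 39
Lisbon has the highest Borda score (39).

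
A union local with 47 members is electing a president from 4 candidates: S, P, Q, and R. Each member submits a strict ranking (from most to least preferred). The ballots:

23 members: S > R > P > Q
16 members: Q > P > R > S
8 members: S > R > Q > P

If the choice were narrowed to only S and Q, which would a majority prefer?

S

Voters preferring S to Q: 31; preferring Q to S: 16.
S wins the head-to-head.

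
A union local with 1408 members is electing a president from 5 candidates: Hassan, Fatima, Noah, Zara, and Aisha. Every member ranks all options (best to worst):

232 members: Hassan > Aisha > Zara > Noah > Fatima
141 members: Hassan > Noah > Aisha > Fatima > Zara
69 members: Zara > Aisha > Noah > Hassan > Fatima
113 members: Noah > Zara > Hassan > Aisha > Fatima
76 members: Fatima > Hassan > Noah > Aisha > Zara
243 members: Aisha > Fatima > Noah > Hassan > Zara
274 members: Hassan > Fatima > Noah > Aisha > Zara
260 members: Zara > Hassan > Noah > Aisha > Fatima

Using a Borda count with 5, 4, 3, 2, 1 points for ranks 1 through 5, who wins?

Hassan: 232·5 + 141·5 + 69·2 + 113·3 + 76·4 + 243·2 + 274·5 + 260·4 = 5542
Fatima: 232·1 + 141·2 + 69·1 + 113·1 + 76·5 + 243·4 + 274·4 + 260·1 = 3404
Noah: 232·2 + 141·4 + 69·3 + 113·5 + 76·3 + 243·3 + 274·3 + 260·3 = 4359
Zara: 232·3 + 141·1 + 69·5 + 113·4 + 76·1 + 243·1 + 274·1 + 260·5 = 3527
Aisha: 232·4 + 141·3 + 69·4 + 113·2 + 76·2 + 243·5 + 274·2 + 260·2 = 4288
Hassan has the highest Borda score (5542).

Hassan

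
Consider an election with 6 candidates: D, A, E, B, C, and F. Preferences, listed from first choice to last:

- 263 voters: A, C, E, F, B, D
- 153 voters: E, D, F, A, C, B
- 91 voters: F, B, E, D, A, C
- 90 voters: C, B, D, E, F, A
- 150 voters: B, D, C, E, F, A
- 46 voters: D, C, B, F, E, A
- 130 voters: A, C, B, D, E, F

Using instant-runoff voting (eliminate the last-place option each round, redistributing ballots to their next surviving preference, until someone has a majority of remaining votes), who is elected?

Round 1: D 46, A 393, E 153, B 150, C 90, F 91. Eliminate D.
Round 2: A 393, E 153, B 150, C 136, F 91. Eliminate F.
Round 3: A 393, E 153, B 241, C 136. Eliminate C.
Round 4: A 393, E 153, B 377. Eliminate E.
Round 5: A 546, B 377. A has a majority.

A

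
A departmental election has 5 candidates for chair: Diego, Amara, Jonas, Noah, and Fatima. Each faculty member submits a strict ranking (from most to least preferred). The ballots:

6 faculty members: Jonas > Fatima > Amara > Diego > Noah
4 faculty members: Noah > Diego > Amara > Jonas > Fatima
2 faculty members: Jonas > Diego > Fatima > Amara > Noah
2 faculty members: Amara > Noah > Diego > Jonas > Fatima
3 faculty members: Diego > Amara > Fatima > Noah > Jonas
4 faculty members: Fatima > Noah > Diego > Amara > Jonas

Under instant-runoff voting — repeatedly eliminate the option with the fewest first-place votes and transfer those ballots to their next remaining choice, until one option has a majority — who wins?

Jonas

Round 1: Diego 3, Amara 2, Jonas 8, Noah 4, Fatima 4. Eliminate Amara.
Round 2: Diego 3, Jonas 8, Noah 6, Fatima 4. Eliminate Diego.
Round 3: Jonas 8, Noah 6, Fatima 7. Eliminate Noah.
Round 4: Jonas 14, Fatima 7. Jonas has a majority.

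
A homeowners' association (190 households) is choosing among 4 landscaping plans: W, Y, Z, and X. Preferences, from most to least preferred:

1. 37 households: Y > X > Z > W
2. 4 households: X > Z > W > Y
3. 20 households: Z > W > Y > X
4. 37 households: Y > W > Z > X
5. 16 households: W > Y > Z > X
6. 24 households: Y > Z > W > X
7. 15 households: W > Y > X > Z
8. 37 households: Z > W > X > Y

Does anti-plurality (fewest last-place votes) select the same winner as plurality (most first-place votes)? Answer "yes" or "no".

no

Anti-plurality — last-place votes: W 37, Y 41, Z 15, X 97. Winner: Z.
Plurality — first-place votes: W 31, Y 98, Z 57, X 4. Winner: Y.
The two methods disagree.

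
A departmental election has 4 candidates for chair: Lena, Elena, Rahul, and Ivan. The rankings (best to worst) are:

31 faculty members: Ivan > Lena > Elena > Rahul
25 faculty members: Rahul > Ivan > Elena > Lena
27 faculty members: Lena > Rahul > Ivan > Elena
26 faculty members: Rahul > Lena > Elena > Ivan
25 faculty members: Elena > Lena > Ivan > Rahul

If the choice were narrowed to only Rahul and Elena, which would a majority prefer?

Rahul

Voters preferring Rahul to Elena: 78; preferring Elena to Rahul: 56.
Rahul wins the head-to-head.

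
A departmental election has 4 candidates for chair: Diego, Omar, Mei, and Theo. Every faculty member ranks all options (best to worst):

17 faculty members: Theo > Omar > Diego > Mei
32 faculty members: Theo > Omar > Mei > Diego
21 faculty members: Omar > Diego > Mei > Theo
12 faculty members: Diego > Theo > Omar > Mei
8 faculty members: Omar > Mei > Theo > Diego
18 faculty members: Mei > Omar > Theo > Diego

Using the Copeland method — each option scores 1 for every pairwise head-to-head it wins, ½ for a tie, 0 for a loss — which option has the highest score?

Diego: loses to Omar, Mei, and Theo → score 0.
Omar: beats Diego and Mei; loses to Theo → score 2.
Mei: beats Diego; loses to Omar and Theo → score 1.
Theo: beats Diego, Omar, and Mei → score 3.
Theo has the best pairwise record.

Theo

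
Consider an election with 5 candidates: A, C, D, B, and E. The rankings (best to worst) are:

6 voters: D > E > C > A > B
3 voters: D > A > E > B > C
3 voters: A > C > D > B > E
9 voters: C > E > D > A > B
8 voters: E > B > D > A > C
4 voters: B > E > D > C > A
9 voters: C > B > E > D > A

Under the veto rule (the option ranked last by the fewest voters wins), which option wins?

Last-place votes: A 13, C 11, D 0, B 15, E 3.
D is ranked last by the fewest voters, so D wins.

D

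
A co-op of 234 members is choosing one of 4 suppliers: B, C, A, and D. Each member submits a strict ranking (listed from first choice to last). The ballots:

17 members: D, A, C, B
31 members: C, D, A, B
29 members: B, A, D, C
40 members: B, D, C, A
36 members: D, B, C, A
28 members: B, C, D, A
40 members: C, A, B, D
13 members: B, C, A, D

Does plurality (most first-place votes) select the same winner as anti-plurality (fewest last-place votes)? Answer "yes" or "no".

Plurality — first-place votes: B 110, C 71, A 0, D 53. Winner: B.
Anti-plurality — last-place votes: B 48, C 29, A 104, D 53. Winner: C.
The two methods disagree.

no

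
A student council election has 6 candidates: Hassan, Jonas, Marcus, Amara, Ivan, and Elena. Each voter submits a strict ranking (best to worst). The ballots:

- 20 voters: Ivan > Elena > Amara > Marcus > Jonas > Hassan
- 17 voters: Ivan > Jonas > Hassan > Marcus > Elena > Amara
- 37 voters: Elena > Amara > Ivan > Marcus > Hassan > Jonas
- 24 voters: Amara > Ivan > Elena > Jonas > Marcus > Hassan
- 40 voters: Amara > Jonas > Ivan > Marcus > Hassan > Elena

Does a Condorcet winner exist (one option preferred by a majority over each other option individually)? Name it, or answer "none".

Checking pairwise contests:
Jonas beats Hassan 101–37.
Amara beats Jonas 121–17.
Jonas beats Marcus 81–57.
Elena beats Amara 74–64.
Amara beats Ivan 101–37.
Ivan beats Elena 101–37.
Every option loses at least one head-to-head, so there is no Condorcet winner.

none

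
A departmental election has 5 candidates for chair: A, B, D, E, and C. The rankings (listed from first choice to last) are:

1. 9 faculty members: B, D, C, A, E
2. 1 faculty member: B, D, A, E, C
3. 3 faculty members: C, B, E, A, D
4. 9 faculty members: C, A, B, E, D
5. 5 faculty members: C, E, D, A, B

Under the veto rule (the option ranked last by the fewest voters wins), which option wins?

A

Last-place votes: A 0, B 5, D 12, E 9, C 1.
A is ranked last by the fewest voters, so A wins.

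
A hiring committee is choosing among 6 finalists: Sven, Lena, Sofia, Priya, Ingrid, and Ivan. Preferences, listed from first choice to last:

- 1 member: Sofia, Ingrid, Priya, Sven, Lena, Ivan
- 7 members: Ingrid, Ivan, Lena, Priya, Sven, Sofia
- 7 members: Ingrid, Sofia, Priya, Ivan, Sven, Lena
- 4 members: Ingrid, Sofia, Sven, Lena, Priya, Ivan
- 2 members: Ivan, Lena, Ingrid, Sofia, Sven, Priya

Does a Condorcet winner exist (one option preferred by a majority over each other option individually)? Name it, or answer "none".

Ingrid vs Sven: 21–0 for Ingrid.
Ingrid vs Lena: 19–2 for Ingrid.
Ingrid vs Sofia: 20–1 for Ingrid.
Ingrid vs Priya: 21–0 for Ingrid.
Ingrid vs Ivan: 19–2 for Ingrid.
Ingrid beats every other option head-to-head.

Ingrid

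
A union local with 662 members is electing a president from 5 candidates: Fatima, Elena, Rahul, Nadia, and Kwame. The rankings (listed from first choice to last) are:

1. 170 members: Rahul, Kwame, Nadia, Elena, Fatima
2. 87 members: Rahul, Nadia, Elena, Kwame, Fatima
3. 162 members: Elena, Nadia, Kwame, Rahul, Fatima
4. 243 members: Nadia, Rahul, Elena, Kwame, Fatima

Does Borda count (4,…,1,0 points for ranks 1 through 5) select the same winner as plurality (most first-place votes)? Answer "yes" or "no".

no

Borda — scores: Fatima 0, Elena 1478, Rahul 1919, Nadia 2059, Kwame 1164. Winner: Nadia.
Plurality — first-place votes: Fatima 0, Elena 162, Rahul 257, Nadia 243, Kwame 0. Winner: Rahul.
The two methods disagree.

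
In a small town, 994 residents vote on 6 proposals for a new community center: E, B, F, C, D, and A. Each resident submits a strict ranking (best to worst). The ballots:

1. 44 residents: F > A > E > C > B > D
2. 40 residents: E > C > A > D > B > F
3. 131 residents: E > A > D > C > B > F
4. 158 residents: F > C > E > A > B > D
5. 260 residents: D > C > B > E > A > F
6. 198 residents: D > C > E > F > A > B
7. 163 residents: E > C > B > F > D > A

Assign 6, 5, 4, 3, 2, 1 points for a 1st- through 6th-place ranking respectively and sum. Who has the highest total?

E: 44·4 + 40·6 + 131·6 + 158·4 + 260·3 + 198·4 + 163·6 = 4384
B: 44·2 + 40·2 + 131·2 + 158·2 + 260·4 + 198·1 + 163·4 = 2636
F: 44·6 + 40·1 + 131·1 + 158·6 + 260·1 + 198·3 + 163·3 = 2726
C: 44·3 + 40·5 + 131·3 + 158·5 + 260·5 + 198·5 + 163·5 = 4620
D: 44·1 + 40·3 + 131·4 + 158·1 + 260·6 + 198·6 + 163·2 = 3920
A: 44·5 + 40·4 + 131·5 + 158·3 + 260·2 + 198·2 + 163·1 = 2588
C has the highest Borda score (4620).

C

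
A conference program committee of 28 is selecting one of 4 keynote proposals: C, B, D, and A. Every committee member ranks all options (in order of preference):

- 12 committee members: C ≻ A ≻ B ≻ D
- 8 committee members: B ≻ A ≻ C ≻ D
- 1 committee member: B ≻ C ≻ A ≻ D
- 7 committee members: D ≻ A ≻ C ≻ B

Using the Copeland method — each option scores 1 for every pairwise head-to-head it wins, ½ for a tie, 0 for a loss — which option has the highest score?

C: beats B and D; loses to A → score 2.
B: beats D; loses to C and A → score 1.
D: loses to C, B, and A → score 0.
A: beats C, B, and D → score 3.
A has the best pairwise record.

A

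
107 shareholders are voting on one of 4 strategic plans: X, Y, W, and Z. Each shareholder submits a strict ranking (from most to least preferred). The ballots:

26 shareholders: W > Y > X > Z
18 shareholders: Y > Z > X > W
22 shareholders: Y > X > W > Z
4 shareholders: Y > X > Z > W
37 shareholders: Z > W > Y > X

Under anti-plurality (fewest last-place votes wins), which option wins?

Y

Last-place votes: X 37, Y 0, W 22, Z 48.
Y is ranked last by the fewest voters, so Y wins.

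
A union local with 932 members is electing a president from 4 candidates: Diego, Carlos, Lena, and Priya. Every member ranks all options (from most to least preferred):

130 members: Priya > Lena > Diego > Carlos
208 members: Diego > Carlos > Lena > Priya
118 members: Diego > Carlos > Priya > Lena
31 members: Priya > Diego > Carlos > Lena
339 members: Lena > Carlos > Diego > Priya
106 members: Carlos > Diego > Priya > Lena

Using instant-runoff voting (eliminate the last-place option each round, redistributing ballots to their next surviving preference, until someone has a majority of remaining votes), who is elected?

Lena

Round 1: Diego 326, Carlos 106, Lena 339, Priya 161. Eliminate Carlos.
Round 2: Diego 432, Lena 339, Priya 161. Eliminate Priya.
Round 3: Diego 463, Lena 469. Lena has a majority.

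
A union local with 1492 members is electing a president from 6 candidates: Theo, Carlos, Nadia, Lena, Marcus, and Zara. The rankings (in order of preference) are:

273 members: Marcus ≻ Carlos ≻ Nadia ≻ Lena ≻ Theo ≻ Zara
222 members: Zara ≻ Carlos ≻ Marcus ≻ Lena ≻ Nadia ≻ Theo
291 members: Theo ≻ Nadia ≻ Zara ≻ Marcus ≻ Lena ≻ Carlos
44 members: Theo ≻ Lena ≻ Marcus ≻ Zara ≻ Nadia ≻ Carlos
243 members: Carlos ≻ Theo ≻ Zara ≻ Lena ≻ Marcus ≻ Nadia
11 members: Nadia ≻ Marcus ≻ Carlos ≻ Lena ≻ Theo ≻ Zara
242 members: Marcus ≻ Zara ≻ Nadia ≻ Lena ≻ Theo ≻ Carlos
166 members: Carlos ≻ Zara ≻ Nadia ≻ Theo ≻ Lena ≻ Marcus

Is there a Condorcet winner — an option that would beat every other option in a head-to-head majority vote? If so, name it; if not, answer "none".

Checking pairwise contests:
Carlos beats Theo 915–577.
Marcus beats Carlos 861–631.
Carlos beats Nadia 904–588.
Carlos beats Lena 915–577.
Zara beats Marcus 922–570.
Theo beats Zara 862–630.
Every option loses at least one head-to-head, so there is no Condorcet winner.

none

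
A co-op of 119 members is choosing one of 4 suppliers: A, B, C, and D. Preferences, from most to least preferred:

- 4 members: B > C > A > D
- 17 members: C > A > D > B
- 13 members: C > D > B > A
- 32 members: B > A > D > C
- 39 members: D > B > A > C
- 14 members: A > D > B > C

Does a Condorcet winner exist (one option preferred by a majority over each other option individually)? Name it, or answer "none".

none

Checking pairwise contests:
B beats A 88–31.
D beats B 83–36.
A beats C 85–34.
A beats D 67–52.
Every option loses at least one head-to-head, so there is no Condorcet winner.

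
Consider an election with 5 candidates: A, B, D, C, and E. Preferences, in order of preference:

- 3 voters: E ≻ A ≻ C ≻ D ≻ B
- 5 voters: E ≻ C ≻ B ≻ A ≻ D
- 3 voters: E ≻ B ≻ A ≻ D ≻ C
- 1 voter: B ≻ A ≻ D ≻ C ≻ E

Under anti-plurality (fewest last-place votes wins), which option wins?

Last-place votes: A 0, B 3, D 5, C 3, E 1.
A is ranked last by the fewest voters, so A wins.

A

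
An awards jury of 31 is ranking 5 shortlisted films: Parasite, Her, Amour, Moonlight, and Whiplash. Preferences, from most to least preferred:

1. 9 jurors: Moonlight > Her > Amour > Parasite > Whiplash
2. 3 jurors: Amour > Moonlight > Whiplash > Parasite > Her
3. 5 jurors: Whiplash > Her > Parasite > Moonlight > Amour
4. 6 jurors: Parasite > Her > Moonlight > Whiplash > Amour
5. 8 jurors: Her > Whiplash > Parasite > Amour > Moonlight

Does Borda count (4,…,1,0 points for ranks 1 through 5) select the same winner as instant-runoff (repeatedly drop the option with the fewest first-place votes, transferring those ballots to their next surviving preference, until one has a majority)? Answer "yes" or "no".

Borda — scores: Parasite 62, Her 92, Amour 38, Moonlight 62, Whiplash 56. Winner: Her.
Instant-runoff — R1 Parasite 6, Her 8, Amour 3, Moonlight 9, Whiplash 5 (Amour out); R2 Parasite 6, Her 8, Moonlight 12, Whiplash 5 (Whiplash out); R3 Parasite 6, Her 13, Moonlight 12 (Parasite out); R4 Her 19, Moonlight 12 (Her winner). Winner: Her.
The two methods agree.

yes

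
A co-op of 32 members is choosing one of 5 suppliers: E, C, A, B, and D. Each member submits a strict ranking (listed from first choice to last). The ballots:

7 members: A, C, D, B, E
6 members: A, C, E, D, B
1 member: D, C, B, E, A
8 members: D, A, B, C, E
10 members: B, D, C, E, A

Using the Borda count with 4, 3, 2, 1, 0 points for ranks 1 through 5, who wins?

D

E: 7·0 + 6·2 + 1·1 + 8·0 + 10·1 = 23
C: 7·3 + 6·3 + 1·3 + 8·1 + 10·2 = 70
A: 7·4 + 6·4 + 1·0 + 8·3 + 10·0 = 76
B: 7·1 + 6·0 + 1·2 + 8·2 + 10·4 = 65
D: 7·2 + 6·1 + 1·4 + 8·4 + 10·3 = 86
D has the highest Borda score (86).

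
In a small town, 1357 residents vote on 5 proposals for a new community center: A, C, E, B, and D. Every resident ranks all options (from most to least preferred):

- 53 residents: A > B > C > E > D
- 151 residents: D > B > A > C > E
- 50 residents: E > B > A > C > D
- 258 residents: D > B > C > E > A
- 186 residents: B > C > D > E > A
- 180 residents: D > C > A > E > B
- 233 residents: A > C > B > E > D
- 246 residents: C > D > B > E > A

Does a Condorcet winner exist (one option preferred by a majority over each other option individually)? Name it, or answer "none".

none

Checking pairwise contests:
C beats A 870–487.
B beats C 698–659.
C beats E 1307–50.
D beats B 835–522.
C beats D 768–589.
Every option loses at least one head-to-head, so there is no Condorcet winner.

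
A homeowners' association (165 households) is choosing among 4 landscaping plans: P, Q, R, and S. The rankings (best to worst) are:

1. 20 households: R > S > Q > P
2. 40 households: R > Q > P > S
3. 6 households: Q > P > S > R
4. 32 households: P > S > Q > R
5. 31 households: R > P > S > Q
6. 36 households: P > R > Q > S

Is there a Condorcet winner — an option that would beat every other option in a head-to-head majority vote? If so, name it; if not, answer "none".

R

R vs P: 91–74 for R.
R vs Q: 127–38 for R.
R vs S: 127–38 for R.
R beats every other option head-to-head.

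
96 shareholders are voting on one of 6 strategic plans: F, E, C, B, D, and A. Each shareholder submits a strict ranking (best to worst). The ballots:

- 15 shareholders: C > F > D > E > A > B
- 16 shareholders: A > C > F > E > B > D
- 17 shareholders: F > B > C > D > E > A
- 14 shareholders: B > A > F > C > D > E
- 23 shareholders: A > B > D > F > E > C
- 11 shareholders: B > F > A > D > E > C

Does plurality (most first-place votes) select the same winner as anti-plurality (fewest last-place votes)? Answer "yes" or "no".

no

Plurality — first-place votes: F 17, E 0, C 15, B 25, D 0, A 39. Winner: A.
Anti-plurality — last-place votes: F 0, E 14, C 34, B 15, D 16, A 17. Winner: F.
The two methods disagree.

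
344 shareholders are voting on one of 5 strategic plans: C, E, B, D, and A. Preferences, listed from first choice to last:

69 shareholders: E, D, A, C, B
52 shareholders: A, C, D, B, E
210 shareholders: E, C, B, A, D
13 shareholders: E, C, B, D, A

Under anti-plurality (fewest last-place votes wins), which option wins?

Last-place votes: C 0, E 52, B 69, D 210, A 13.
C is ranked last by the fewest voters, so C wins.

C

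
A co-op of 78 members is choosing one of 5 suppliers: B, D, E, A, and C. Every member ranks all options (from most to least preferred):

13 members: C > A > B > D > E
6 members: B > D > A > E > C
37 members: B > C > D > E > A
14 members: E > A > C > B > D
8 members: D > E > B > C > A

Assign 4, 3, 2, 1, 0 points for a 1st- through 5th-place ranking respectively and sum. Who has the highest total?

B

B: 13·2 + 6·4 + 37·4 + 14·1 + 8·2 = 228
D: 13·1 + 6·3 + 37·2 + 14·0 + 8·4 = 137
E: 13·0 + 6·1 + 37·1 + 14·4 + 8·3 = 123
A: 13·3 + 6·2 + 37·0 + 14·3 + 8·0 = 93
C: 13·4 + 6·0 + 37·3 + 14·2 + 8·1 = 199
B has the highest Borda score (228).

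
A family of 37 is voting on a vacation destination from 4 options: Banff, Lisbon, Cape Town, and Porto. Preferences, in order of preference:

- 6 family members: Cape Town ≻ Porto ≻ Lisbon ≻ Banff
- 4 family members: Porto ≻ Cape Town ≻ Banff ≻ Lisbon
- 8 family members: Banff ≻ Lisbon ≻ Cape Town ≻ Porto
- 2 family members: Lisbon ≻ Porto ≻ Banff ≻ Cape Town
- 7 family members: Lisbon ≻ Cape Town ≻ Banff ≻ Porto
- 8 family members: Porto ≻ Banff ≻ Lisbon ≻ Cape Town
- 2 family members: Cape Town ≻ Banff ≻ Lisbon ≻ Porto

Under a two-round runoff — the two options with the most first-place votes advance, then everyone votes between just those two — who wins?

Lisbon

Round 1 first-place votes: Banff 8, Lisbon 9, Cape Town 8, Porto 12.
Porto and Lisbon advance.
Runoff: Porto is preferred to Lisbon by 18 voters; Lisbon by 19.
Lisbon wins the runoff.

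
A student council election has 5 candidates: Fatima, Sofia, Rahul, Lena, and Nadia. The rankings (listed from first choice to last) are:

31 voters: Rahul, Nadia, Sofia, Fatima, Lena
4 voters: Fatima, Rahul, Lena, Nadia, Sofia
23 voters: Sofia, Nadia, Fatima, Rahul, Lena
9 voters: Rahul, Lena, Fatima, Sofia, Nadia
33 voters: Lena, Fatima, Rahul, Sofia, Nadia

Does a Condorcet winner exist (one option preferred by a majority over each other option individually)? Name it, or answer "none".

Checking pairwise contests:
Sofia beats Fatima 54–46.
Rahul beats Sofia 77–23.
Fatima beats Rahul 60–40.
Fatima beats Lena 58–42.
Sofia beats Nadia 65–35.
Every option loses at least one head-to-head, so there is no Condorcet winner.

none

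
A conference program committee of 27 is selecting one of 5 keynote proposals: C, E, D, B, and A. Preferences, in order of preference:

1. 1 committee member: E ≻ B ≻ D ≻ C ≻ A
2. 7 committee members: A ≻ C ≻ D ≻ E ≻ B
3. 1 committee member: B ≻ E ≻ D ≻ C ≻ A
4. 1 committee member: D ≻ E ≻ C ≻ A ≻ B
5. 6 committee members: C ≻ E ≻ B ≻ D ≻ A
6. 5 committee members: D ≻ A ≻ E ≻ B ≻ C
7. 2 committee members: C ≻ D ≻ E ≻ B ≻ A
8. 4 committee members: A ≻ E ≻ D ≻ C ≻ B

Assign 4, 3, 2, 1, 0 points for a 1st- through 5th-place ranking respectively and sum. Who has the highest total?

C: 1·1 + 7·3 + 1·1 + 1·2 + 6·4 + 5·0 + 2·4 + 4·1 = 61
E: 1·4 + 7·1 + 1·3 + 1·3 + 6·3 + 5·2 + 2·2 + 4·3 = 61
D: 1·2 + 7·2 + 1·2 + 1·4 + 6·1 + 5·4 + 2·3 + 4·2 = 62
B: 1·3 + 7·0 + 1·4 + 1·0 + 6·2 + 5·1 + 2·1 + 4·0 = 26
A: 1·0 + 7·4 + 1·0 + 1·1 + 6·0 + 5·3 + 2·0 + 4·4 = 60
D has the highest Borda score (62).

D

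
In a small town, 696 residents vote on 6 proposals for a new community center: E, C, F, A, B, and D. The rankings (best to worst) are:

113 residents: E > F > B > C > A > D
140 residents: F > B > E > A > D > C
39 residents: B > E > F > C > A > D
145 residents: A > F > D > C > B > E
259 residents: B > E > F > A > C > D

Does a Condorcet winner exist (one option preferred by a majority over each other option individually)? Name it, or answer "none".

Checking pairwise contests:
B beats E 583–113.
E beats C 551–145.
E beats F 411–285.
E beats A 551–145.
F beats B 398–298.
E beats D 551–145.
Every option loses at least one head-to-head, so there is no Condorcet winner.

none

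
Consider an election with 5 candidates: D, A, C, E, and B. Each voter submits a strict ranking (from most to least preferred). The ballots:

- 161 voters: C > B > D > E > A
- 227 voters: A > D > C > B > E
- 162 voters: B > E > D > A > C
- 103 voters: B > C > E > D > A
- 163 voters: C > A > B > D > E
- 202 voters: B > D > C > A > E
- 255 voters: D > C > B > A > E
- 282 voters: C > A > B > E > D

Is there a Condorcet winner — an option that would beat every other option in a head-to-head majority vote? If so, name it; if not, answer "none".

Checking pairwise contests:
B beats D 1073–482.
D beats A 883–672.
D beats C 846–709.
D beats E 1008–547.
C beats B 1088–467.
Every option loses at least one head-to-head, so there is no Condorcet winner.

none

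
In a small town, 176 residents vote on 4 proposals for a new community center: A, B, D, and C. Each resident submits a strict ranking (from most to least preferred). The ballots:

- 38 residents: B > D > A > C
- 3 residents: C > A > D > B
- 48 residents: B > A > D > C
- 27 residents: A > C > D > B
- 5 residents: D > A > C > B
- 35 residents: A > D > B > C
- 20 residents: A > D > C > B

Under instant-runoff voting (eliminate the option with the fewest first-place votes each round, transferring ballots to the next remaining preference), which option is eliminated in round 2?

D

Round 1: A 82, B 86, D 5, C 3. Eliminate C.
Round 2: A 85, B 86, D 5. Eliminate D.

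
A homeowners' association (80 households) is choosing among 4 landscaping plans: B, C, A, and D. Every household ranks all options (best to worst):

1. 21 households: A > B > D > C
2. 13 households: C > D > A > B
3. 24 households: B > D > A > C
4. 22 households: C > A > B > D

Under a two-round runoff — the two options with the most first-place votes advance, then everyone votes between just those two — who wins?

Round 1 first-place votes: B 24, C 35, A 21, D 0.
C and B advance.
Runoff: C is preferred to B by 35 voters; B by 45.
B wins the runoff.

B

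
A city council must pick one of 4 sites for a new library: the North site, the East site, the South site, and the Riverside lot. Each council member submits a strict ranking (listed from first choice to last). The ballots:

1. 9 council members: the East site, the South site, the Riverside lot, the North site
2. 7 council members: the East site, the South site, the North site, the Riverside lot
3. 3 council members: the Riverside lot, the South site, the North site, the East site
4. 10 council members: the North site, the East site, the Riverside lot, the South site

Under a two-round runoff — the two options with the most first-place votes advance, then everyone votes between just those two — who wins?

Round 1 first-place votes: the North site 10, the East site 16, the South site 0, the Riverside lot 3.
the East site and the North site advance.
Runoff: the East site is preferred to the North site by 16 voters; the North site by 13.
the East site wins the runoff.

the East site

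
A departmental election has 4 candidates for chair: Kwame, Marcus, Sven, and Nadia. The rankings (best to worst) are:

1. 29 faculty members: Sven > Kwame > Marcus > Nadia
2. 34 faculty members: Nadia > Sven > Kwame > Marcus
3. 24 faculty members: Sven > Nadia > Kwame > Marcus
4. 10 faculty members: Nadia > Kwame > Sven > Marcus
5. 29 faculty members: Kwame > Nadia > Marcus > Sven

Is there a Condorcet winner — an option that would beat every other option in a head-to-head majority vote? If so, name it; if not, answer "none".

Nadia

Nadia vs Kwame: 68–58 for Nadia.
Nadia vs Marcus: 97–29 for Nadia.
Nadia vs Sven: 73–53 for Nadia.
Nadia beats every other option head-to-head.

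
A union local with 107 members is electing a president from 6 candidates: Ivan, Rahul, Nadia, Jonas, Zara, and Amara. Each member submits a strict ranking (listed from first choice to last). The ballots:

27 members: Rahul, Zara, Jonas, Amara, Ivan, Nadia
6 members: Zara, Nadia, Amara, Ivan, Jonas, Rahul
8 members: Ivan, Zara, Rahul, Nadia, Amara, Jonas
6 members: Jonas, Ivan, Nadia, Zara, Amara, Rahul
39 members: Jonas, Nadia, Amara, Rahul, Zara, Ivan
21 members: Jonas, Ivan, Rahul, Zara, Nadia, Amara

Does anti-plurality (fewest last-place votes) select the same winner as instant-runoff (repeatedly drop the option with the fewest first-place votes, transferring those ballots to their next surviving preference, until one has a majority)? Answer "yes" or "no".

no

Anti-plurality — last-place votes: Ivan 39, Rahul 12, Nadia 27, Jonas 8, Zara 0, Amara 21. Winner: Zara.
Instant-runoff — R1 Ivan 8, Rahul 27, Nadia 0, Jonas 66, Zara 6, Amara 0 (Jonas winner). Winner: Jonas.
The two methods disagree.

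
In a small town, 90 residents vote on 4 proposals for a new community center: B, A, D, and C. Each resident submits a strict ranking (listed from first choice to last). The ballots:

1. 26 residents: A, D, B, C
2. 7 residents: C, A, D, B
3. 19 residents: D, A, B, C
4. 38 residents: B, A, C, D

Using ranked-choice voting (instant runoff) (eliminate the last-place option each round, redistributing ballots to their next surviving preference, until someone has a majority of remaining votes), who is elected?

Round 1: B 38, A 26, D 19, C 7. Eliminate C.
Round 2: B 38, A 33, D 19. Eliminate D.
Round 3: B 38, A 52. A has a majority.

A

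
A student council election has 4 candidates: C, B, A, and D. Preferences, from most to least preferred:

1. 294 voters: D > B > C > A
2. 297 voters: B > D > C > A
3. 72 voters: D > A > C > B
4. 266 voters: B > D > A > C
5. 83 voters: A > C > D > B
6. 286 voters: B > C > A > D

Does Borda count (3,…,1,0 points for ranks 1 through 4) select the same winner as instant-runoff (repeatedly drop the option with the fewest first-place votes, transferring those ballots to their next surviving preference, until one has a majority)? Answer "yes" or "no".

Borda — scores: C 1401, B 3135, A 945, D 2307. Winner: B.
Instant-runoff — R1 C 0, B 849, A 83, D 366 (B winner). Winner: B.
The two methods agree.

yes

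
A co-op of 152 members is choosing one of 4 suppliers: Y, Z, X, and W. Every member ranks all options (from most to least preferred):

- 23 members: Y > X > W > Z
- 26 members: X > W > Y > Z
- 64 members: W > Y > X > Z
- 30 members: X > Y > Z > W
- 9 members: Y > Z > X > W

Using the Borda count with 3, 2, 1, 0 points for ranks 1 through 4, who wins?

Y

Y: 23·3 + 26·1 + 64·2 + 30·2 + 9·3 = 310
Z: 23·0 + 26·0 + 64·0 + 30·1 + 9·2 = 48
X: 23·2 + 26·3 + 64·1 + 30·3 + 9·1 = 287
W: 23·1 + 26·2 + 64·3 + 30·0 + 9·0 = 267
Y has the highest Borda score (310).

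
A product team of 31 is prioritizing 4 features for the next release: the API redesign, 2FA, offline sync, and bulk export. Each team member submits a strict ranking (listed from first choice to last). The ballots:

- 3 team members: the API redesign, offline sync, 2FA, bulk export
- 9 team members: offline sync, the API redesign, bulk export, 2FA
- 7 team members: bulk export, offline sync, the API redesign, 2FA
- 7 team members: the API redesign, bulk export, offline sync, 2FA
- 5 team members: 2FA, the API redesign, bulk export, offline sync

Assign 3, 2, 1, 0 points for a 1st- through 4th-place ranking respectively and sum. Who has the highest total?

the API redesign: 3·3 + 9·2 + 7·1 + 7·3 + 5·2 = 65
2FA: 3·1 + 9·0 + 7·0 + 7·0 + 5·3 = 18
offline sync: 3·2 + 9·3 + 7·2 + 7·1 + 5·0 = 54
bulk export: 3·0 + 9·1 + 7·3 + 7·2 + 5·1 = 49
the API redesign has the highest Borda score (65).

the API redesign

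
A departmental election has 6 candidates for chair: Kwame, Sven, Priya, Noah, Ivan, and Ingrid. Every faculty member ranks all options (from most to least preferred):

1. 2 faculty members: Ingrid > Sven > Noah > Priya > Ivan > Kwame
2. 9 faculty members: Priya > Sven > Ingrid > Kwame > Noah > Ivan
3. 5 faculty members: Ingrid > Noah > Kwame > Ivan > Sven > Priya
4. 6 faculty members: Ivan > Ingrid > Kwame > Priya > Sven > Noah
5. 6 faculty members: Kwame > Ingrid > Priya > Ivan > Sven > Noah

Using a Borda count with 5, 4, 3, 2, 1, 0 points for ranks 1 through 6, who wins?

Kwame: 2·0 + 9·2 + 5·3 + 6·3 + 6·5 = 81
Sven: 2·4 + 9·4 + 5·1 + 6·1 + 6·1 = 61
Priya: 2·2 + 9·5 + 5·0 + 6·2 + 6·3 = 79
Noah: 2·3 + 9·1 + 5·4 + 6·0 + 6·0 = 35
Ivan: 2·1 + 9·0 + 5·2 + 6·5 + 6·2 = 54
Ingrid: 2·5 + 9·3 + 5·5 + 6·4 + 6·4 = 110
Ingrid has the highest Borda score (110).

Ingrid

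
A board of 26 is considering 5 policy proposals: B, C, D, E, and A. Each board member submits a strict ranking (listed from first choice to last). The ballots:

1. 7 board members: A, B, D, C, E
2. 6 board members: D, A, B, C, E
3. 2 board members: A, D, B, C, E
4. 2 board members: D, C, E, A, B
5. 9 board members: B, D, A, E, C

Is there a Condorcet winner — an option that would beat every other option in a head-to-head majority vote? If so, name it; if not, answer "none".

none

Checking pairwise contests:
A beats B 17–9.
B beats C 24–2.
B beats D 16–10.
B beats E 24–2.
D beats A 17–9.
Every option loses at least one head-to-head, so there is no Condorcet winner.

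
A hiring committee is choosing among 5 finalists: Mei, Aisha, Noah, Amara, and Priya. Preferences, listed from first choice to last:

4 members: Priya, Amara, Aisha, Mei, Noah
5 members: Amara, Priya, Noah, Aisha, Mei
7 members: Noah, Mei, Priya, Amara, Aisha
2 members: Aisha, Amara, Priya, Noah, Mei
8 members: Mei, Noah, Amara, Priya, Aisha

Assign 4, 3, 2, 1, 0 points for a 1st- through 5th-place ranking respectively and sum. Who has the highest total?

Noah

Mei: 4·1 + 5·0 + 7·3 + 2·0 + 8·4 = 57
Aisha: 4·2 + 5·1 + 7·0 + 2·4 + 8·0 = 21
Noah: 4·0 + 5·2 + 7·4 + 2·1 + 8·3 = 64
Amara: 4·3 + 5·4 + 7·1 + 2·3 + 8·2 = 61
Priya: 4·4 + 5·3 + 7·2 + 2·2 + 8·1 = 57
Noah has the highest Borda score (64).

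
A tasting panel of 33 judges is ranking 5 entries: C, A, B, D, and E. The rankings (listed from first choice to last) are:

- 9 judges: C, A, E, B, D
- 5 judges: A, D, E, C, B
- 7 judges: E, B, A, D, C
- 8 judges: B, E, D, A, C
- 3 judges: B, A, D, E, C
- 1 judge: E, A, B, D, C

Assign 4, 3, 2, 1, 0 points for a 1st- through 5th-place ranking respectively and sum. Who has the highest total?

E

C: 9·4 + 5·1 + 7·0 + 8·0 + 3·0 + 1·0 = 41
A: 9·3 + 5·4 + 7·2 + 8·1 + 3·3 + 1·3 = 81
B: 9·1 + 5·0 + 7·3 + 8·4 + 3·4 + 1·2 = 76
D: 9·0 + 5·3 + 7·1 + 8·2 + 3·2 + 1·1 = 45
E: 9·2 + 5·2 + 7·4 + 8·3 + 3·1 + 1·4 = 87
E has the highest Borda score (87).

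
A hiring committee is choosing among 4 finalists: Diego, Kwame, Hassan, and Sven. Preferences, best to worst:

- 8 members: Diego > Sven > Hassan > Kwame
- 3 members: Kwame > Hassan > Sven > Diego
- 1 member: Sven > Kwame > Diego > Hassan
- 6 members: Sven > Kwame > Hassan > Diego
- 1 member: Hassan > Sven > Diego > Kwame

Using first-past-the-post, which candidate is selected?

First-place votes: Diego 8, Kwame 3, Hassan 1, Sven 7.
Diego has the most first-place votes.

Diego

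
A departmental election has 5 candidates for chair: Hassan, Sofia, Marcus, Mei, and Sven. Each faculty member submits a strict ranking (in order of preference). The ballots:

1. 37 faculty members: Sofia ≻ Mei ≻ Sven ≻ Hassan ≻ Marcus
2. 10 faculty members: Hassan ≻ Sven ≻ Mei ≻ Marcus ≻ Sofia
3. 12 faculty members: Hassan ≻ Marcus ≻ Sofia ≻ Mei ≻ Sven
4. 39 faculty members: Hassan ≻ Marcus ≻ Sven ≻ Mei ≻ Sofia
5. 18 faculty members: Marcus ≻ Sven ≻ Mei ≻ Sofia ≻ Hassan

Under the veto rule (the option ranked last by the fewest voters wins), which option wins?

Mei

Last-place votes: Hassan 18, Sofia 49, Marcus 37, Mei 0, Sven 12.
Mei is ranked last by the fewest voters, so Mei wins.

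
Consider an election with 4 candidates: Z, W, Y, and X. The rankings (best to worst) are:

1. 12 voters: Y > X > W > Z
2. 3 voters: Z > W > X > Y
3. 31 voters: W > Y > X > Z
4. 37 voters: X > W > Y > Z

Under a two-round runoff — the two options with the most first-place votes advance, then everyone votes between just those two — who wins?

X

Round 1 first-place votes: Z 3, W 31, Y 12, X 37.
X and W advance.
Runoff: X is preferred to W by 49 voters; W by 34.
X wins the runoff.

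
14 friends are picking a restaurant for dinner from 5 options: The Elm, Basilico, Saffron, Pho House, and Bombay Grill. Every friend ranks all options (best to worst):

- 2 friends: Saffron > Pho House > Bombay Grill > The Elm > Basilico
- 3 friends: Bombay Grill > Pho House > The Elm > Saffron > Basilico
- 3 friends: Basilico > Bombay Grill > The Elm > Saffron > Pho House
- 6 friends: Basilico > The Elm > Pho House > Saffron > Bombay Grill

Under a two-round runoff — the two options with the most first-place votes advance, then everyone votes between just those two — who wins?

Basilico

Round 1 first-place votes: The Elm 0, Basilico 9, Saffron 2, Pho House 0, Bombay Grill 3.
Basilico and Bombay Grill advance.
Runoff: Basilico is preferred to Bombay Grill by 9 voters; Bombay Grill by 5.
Basilico wins the runoff.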